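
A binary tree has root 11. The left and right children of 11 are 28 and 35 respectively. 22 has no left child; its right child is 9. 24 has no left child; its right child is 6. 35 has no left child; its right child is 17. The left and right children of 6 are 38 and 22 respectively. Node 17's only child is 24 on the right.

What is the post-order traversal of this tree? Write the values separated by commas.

Post-order visits the left subtree, then the right subtree, then the node.
At 11: go left to 28.
  28 is a leaf — visit 28.
At 11: go right to 35.
  At 35: no left child.
  At 35: go right to 17.
    At 17: no left child.
    At 17: go right to 24.
      At 24: no left child.
      At 24: go right to 6.
        At 6: go left to 38.
          38 is a leaf — visit 38.
        At 6: go right to 22.
          At 22: no left child.
          At 22: go right to 9.
            9 is a leaf — visit 9.
          Visit 22.
        Visit 6.
      Visit 24.
    Visit 17.
  Visit 35.
Visit 11.

28, 38, 9, 22, 6, 24, 17, 35, 11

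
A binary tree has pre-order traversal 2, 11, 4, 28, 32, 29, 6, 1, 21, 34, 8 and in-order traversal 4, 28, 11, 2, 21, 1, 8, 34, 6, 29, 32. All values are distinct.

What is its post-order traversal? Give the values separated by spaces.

28 4 11 21 8 34 1 6 29 32 2

The first element of pre-order is the root; it splits in-order into left and right subtrees.
Root 2: left subtree has 3 nodes {4, 28, 11}, right has 7 {21, 1, 8, 34, 6, 29, 32}.
  Root 11: left subtree has 2 nodes {4, 28}, right has 0 { }.
    Root 4: left subtree has 0 nodes { }, right has 1 {28}.
  Root 32: left subtree has 6 nodes {21, 1, 8, 34, 6, 29}, right has 0 { }.
    Root 29: left subtree has 5 nodes {21, 1, 8, 34, 6}, right has 0 { }.
      Root 6: left subtree has 4 nodes {21, 1, 8, 34}, right has 0 { }.
        Root 1: left subtree has 1 node {21}, right has 2 {8, 34}.
          Root 34: left subtree has 1 node {8}, right has 0 { }.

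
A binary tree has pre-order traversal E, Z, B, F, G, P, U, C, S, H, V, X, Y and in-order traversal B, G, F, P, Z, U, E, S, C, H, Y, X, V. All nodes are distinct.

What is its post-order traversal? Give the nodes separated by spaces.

The first element of pre-order is the root; it splits in-order into left and right subtrees.
Root E: left subtree has 6 nodes {B, G, F, P, Z, U}, right has 6 {S, C, H, Y, X, V}.
  Root Z: left subtree has 4 nodes {B, G, F, P}, right has 1 {U}.
    Root B: left subtree has 0 nodes { }, right has 3 {G, F, P}.
      Root F: left subtree has 1 node {G}, right has 1 {P}.
  Root C: left subtree has 1 node {S}, right has 4 {H, Y, X, V}.
    Root H: left subtree has 0 nodes { }, right has 3 {Y, X, V}.
      Root V: left subtree has 2 nodes {Y, X}, right has 0 { }.
        Root X: left subtree has 1 node {Y}, right has 0 { }.

G P F B U Z S Y X V H C E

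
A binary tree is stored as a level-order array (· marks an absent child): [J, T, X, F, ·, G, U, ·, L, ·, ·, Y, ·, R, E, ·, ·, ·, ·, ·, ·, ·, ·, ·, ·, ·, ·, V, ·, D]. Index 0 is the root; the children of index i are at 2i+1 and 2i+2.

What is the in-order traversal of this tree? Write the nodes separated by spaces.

F L T J Y G X V R U D E

In-order visits the left subtree, then the node, then the right subtree.
At J: go left to T.
  At T: go left to F.
    At F: no left child.
    Visit F.
    At F: go right to L.
      L is a leaf — visit L.
  Visit T.
  At T: no right child.
Visit J.
At J: go right to X.
  At X: go left to G.
    At G: go left to Y.
      Y is a leaf — visit Y.
    Visit G.
    At G: no right child.
  Visit X.
  At X: go right to U.
    At U: go left to R.
      At R: go left to V.
        V is a leaf — visit V.
      Visit R.
      At R: no right child.
    Visit U.
    At U: go right to E.
      At E: go left to D.
        D is a leaf — visit D.
      Visit E.
      At E: no right child.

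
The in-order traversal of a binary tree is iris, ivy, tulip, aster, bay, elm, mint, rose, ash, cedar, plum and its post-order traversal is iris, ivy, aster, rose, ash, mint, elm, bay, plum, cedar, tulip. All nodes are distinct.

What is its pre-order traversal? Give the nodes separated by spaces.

tulip ivy iris cedar bay aster elm mint ash rose plum

The last element of post-order is the root; it splits in-order into left and right subtrees.
Root tulip: left subtree has 2 nodes {iris, ivy}, right has 8 {aster, bay, elm, mint, rose, ash, cedar, plum}.
  Root ivy: left subtree has 1 node {iris}, right has 0 { }.
  Root cedar: left subtree has 6 nodes {aster, bay, elm, mint, rose, ash}, right has 1 {plum}.
    Root bay: left subtree has 1 node {aster}, right has 4 {elm, mint, rose, ash}.
      Root elm: left subtree has 0 nodes { }, right has 3 {mint, rose, ash}.
        Root mint: left subtree has 0 nodes { }, right has 2 {rose, ash}.
          Root ash: left subtree has 1 node {rose}, right has 0 { }.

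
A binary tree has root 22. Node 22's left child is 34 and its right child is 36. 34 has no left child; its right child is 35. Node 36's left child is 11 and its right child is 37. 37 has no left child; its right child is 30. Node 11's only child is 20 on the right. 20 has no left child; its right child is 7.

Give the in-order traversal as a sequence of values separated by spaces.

34 35 22 11 20 7 36 37 30

In-order visits the left subtree, then the node, then the right subtree.
At 22: go left to 34.
  At 34: no left child.
  Visit 34.
  At 34: go right to 35.
    35 is a leaf — visit 35.
Visit 22.
At 22: go right to 36.
  At 36: go left to 11.
    At 11: no left child.
    Visit 11.
    At 11: go right to 20.
      At 20: no left child.
      Visit 20.
      At 20: go right to 7.
        7 is a leaf — visit 7.
  Visit 36.
  At 36: go right to 37.
    At 37: no left child.
    Visit 37.
    At 37: go right to 30.
      30 is a leaf — visit 30.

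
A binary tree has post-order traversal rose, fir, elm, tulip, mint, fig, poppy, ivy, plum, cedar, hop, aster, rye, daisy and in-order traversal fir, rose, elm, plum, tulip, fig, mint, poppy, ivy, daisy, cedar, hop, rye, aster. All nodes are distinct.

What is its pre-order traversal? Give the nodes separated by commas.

The last element of post-order is the root; it splits in-order into left and right subtrees.
Root daisy: left subtree has 9 nodes {fir, rose, elm, plum, tulip, fig, mint, poppy, ivy}, right has 4 {cedar, hop, rye, aster}.
  Root plum: left subtree has 3 nodes {fir, rose, elm}, right has 5 {tulip, fig, mint, poppy, ivy}.
    Root elm: left subtree has 2 nodes {fir, rose}, right has 0 { }.
      Root fir: left subtree has 0 nodes { }, right has 1 {rose}.
    Root ivy: left subtree has 4 nodes {tulip, fig, mint, poppy}, right has 0 { }.
      Root poppy: left subtree has 3 nodes {tulip, fig, mint}, right has 0 { }.
        Root fig: left subtree has 1 node {tulip}, right has 1 {mint}.
  Root rye: left subtree has 2 nodes {cedar, hop}, right has 1 {aster}.
    Root hop: left subtree has 1 node {cedar}, right has 0 { }.

daisy, plum, elm, fir, rose, ivy, poppy, fig, tulip, mint, rye, hop, cedar, aster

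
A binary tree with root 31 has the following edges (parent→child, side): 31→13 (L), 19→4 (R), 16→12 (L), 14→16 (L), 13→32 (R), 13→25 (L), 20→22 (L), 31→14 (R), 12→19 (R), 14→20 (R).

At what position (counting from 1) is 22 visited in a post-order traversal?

Post-order visits the left subtree, then the right subtree, then the node.
At 31: go left to 13.
  At 13: go left to 25.
    25 is a leaf — visit 25.
  At 13: go right to 32.
    32 is a leaf — visit 32.
  Visit 13.
At 31: go right to 14.
  At 14: go left to 16.
    At 16: go left to 12.
      At 12: no left child.
      At 12: go right to 19.
        At 19: no left child.
        At 19: go right to 4.
          4 is a leaf — visit 4.
        Visit 19.
      Visit 12.
    At 16: no right child.
    Visit 16.
  At 14: go right to 20.
    At 20: go left to 22.
      22 is a leaf — visit 22.
    At 20: no right child.
    Visit 20.
  Visit 14.
Visit 31.
Full post-order sequence: 25, 32, 13, 4, 19, 12, 16, 22, 20, 14, 31.

8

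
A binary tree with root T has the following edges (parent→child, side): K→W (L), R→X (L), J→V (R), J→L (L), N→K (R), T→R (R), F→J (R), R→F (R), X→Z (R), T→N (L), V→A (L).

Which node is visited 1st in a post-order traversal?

W

Post-order visits the left subtree, then the right subtree, then the node.
At T: go left to N.
  At N: no left child.
  At N: go right to K.
    At K: go left to W.
      W is a leaf — visit W.
    At K: no right child.
    Visit K.
  Visit N.
At T: go right to R.
  At R: go left to X.
    At X: no left child.
    At X: go right to Z.
      Z is a leaf — visit Z.
    Visit X.
  At R: go right to F.
    At F: no left child.
    At F: go right to J.
      At J: go left to L.
        L is a leaf — visit L.
      At J: go right to V.
        At V: go left to A.
          A is a leaf — visit A.
        At V: no right child.
        Visit V.
      Visit J.
    Visit F.
  Visit R.
Visit T.
Full post-order sequence: W, K, N, Z, X, L, A, V, J, F, R, T.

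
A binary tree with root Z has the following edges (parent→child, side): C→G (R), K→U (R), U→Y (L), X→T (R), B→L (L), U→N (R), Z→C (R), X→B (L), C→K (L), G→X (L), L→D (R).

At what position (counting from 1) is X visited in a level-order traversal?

Level-order visits nodes level by level from the root, left to right within each level.
Level 0: Z
Level 1: C
Level 2: K, G
Level 3: U, X
Level 4: Y, N, B, T
Level 5: L
Level 6: D
Full level-order sequence: Z, C, K, G, U, X, Y, N, B, T, L, D.

6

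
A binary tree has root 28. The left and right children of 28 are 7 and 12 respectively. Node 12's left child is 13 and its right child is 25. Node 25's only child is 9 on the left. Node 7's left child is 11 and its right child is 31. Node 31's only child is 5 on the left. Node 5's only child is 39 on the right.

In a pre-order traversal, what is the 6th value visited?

39

Pre-order visits the node, then its left subtree, then its right subtree.
Visit 28.
At 28: go left to 7.
  Visit 7.
  At 7: go left to 11.
    11 is a leaf — visit 11.
  At 7: go right to 31.
    Visit 31.
    At 31: go left to 5.
      Visit 5.
      At 5: no left child.
      At 5: go right to 39.
        39 is a leaf — visit 39.
    At 31: no right child.
At 28: go right to 12.
  Visit 12.
  At 12: go left to 13.
    13 is a leaf — visit 13.
  At 12: go right to 25.
    Visit 25.
    At 25: go left to 9.
      9 is a leaf — visit 9.
    At 25: no right child.
Full pre-order sequence: 28, 7, 11, 31, 5, 39, 12, 13, 25, 9.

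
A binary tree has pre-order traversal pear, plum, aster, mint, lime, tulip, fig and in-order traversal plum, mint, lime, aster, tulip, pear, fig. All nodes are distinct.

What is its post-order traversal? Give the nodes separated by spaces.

lime mint tulip aster plum fig pear

The first element of pre-order is the root; it splits in-order into left and right subtrees.
Root pear: left subtree has 5 nodes {plum, mint, lime, aster, tulip}, right has 1 {fig}.
  Root plum: left subtree has 0 nodes { }, right has 4 {mint, lime, aster, tulip}.
    Root aster: left subtree has 2 nodes {mint, lime}, right has 1 {tulip}.
      Root mint: left subtree has 0 nodes { }, right has 1 {lime}.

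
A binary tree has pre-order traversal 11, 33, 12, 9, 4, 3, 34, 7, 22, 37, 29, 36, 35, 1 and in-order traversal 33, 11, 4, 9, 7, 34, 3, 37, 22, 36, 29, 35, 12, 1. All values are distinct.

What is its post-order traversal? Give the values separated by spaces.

The first element of pre-order is the root; it splits in-order into left and right subtrees.
Root 11: left subtree has 1 node {33}, right has 12 {4, 9, 7, 34, 3, 37, 22, 36, 29, 35, 12, 1}.
  Root 12: left subtree has 10 nodes {4, 9, 7, 34, 3, 37, 22, 36, 29, 35}, right has 1 {1}.
    Root 9: left subtree has 1 node {4}, right has 8 {7, 34, 3, 37, 22, 36, 29, 35}.
      Root 3: left subtree has 2 nodes {7, 34}, right has 5 {37, 22, 36, 29, 35}.
        Root 34: left subtree has 1 node {7}, right has 0 { }.
        Root 22: left subtree has 1 node {37}, right has 3 {36, 29, 35}.
          Root 29: left subtree has 1 node {36}, right has 1 {35}.

33 4 7 34 37 36 35 29 22 3 9 1 12 11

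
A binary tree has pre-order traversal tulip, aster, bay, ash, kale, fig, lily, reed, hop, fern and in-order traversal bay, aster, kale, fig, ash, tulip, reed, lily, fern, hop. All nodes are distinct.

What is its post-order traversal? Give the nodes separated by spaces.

The first element of pre-order is the root; it splits in-order into left and right subtrees.
Root tulip: left subtree has 5 nodes {bay, aster, kale, fig, ash}, right has 4 {reed, lily, fern, hop}.
  Root aster: left subtree has 1 node {bay}, right has 3 {kale, fig, ash}.
    Root ash: left subtree has 2 nodes {kale, fig}, right has 0 { }.
      Root kale: left subtree has 0 nodes { }, right has 1 {fig}.
  Root lily: left subtree has 1 node {reed}, right has 2 {fern, hop}.
    Root hop: left subtree has 1 node {fern}, right has 0 { }.

bay fig kale ash aster reed fern hop lily tulip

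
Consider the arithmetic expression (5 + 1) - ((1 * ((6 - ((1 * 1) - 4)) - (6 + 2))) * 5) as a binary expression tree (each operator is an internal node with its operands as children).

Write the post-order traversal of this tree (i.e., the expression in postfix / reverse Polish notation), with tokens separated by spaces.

5 1 + 1 6 1 1 * 4 - - 6 2 + - * 5 * -

Post-order on an expression tree gives postfix notation: for each operator, emit left operand, right operand, then the operator.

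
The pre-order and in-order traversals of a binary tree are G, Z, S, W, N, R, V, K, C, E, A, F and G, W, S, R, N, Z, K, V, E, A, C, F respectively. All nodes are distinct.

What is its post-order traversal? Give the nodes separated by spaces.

The first element of pre-order is the root; it splits in-order into left and right subtrees.
Root G: left subtree has 0 nodes { }, right has 11 {W, S, R, N, Z, K, V, E, A, C, F}.
  Root Z: left subtree has 4 nodes {W, S, R, N}, right has 6 {K, V, E, A, C, F}.
    Root S: left subtree has 1 node {W}, right has 2 {R, N}.
      Root N: left subtree has 1 node {R}, right has 0 { }.
    Root V: left subtree has 1 node {K}, right has 4 {E, A, C, F}.
      Root C: left subtree has 2 nodes {E, A}, right has 1 {F}.
        Root E: left subtree has 0 nodes { }, right has 1 {A}.

W R N S K A E F C V Z G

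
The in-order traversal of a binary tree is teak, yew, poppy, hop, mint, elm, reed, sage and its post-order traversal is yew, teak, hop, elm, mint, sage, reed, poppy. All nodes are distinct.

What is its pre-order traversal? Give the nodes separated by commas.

poppy, teak, yew, reed, mint, hop, elm, sage

The last element of post-order is the root; it splits in-order into left and right subtrees.
Root poppy: left subtree has 2 nodes {teak, yew}, right has 5 {hop, mint, elm, reed, sage}.
  Root teak: left subtree has 0 nodes { }, right has 1 {yew}.
  Root reed: left subtree has 3 nodes {hop, mint, elm}, right has 1 {sage}.
    Root mint: left subtree has 1 node {hop}, right has 1 {elm}.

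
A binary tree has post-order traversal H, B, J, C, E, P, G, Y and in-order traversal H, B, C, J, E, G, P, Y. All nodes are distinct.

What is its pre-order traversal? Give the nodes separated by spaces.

Y G E C B H J P

The last element of post-order is the root; it splits in-order into left and right subtrees.
Root Y: left subtree has 7 nodes {H, B, C, J, E, G, P}, right has 0 { }.
  Root G: left subtree has 5 nodes {H, B, C, J, E}, right has 1 {P}.
    Root E: left subtree has 4 nodes {H, B, C, J}, right has 0 { }.
      Root C: left subtree has 2 nodes {H, B}, right has 1 {J}.
        Root B: left subtree has 1 node {H}, right has 0 { }.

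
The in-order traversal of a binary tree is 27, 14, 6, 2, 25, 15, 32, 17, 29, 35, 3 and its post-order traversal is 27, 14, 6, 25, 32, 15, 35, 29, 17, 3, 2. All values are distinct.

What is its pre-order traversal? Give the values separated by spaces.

2 6 14 27 3 17 15 25 32 29 35

The last element of post-order is the root; it splits in-order into left and right subtrees.
Root 2: left subtree has 3 nodes {27, 14, 6}, right has 7 {25, 15, 32, 17, 29, 35, 3}.
  Root 6: left subtree has 2 nodes {27, 14}, right has 0 { }.
    Root 14: left subtree has 1 node {27}, right has 0 { }.
  Root 3: left subtree has 6 nodes {25, 15, 32, 17, 29, 35}, right has 0 { }.
    Root 17: left subtree has 3 nodes {25, 15, 32}, right has 2 {29, 35}.
      Root 15: left subtree has 1 node {25}, right has 1 {32}.
      Root 29: left subtree has 0 nodes { }, right has 1 {35}.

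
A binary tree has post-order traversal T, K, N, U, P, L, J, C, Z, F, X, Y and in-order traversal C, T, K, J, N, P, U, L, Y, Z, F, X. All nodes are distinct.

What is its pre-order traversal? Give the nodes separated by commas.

Y, C, J, K, T, L, P, N, U, X, F, Z

The last element of post-order is the root; it splits in-order into left and right subtrees.
Root Y: left subtree has 8 nodes {C, T, K, J, N, P, U, L}, right has 3 {Z, F, X}.
  Root C: left subtree has 0 nodes { }, right has 7 {T, K, J, N, P, U, L}.
    Root J: left subtree has 2 nodes {T, K}, right has 4 {N, P, U, L}.
      Root K: left subtree has 1 node {T}, right has 0 { }.
      Root L: left subtree has 3 nodes {N, P, U}, right has 0 { }.
        Root P: left subtree has 1 node {N}, right has 1 {U}.
  Root X: left subtree has 2 nodes {Z, F}, right has 0 { }.
    Root F: left subtree has 1 node {Z}, right has 0 { }.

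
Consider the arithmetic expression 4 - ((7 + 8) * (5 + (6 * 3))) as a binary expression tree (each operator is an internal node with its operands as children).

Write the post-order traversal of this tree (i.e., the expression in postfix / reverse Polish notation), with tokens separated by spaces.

Post-order on an expression tree gives postfix notation: for each operator, emit left operand, right operand, then the operator.

4 7 8 + 5 6 3 * + * -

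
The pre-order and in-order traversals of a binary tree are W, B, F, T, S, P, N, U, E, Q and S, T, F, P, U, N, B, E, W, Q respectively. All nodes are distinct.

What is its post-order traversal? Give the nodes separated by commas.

S, T, U, N, P, F, E, B, Q, W

The first element of pre-order is the root; it splits in-order into left and right subtrees.
Root W: left subtree has 8 nodes {S, T, F, P, U, N, B, E}, right has 1 {Q}.
  Root B: left subtree has 6 nodes {S, T, F, P, U, N}, right has 1 {E}.
    Root F: left subtree has 2 nodes {S, T}, right has 3 {P, U, N}.
      Root T: left subtree has 1 node {S}, right has 0 { }.
      Root P: left subtree has 0 nodes { }, right has 2 {U, N}.
        Root N: left subtree has 1 node {U}, right has 0 { }.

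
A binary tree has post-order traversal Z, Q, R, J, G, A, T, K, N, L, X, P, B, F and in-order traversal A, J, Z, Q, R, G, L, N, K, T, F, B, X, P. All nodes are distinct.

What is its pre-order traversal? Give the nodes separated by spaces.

The last element of post-order is the root; it splits in-order into left and right subtrees.
Root F: left subtree has 10 nodes {A, J, Z, Q, R, G, L, N, K, T}, right has 3 {B, X, P}.
  Root L: left subtree has 6 nodes {A, J, Z, Q, R, G}, right has 3 {N, K, T}.
    Root A: left subtree has 0 nodes { }, right has 5 {J, Z, Q, R, G}.
      Root G: left subtree has 4 nodes {J, Z, Q, R}, right has 0 { }.
        Root J: left subtree has 0 nodes { }, right has 3 {Z, Q, R}.
          Root R: left subtree has 2 nodes {Z, Q}, right has 0 { }.
            Root Q: left subtree has 1 node {Z}, right has 0 { }.
    Root N: left subtree has 0 nodes { }, right has 2 {K, T}.
      Root K: left subtree has 0 nodes { }, right has 1 {T}.
  Root B: left subtree has 0 nodes { }, right has 2 {X, P}.
    Root P: left subtree has 1 node {X}, right has 0 { }.

F L A G J R Q Z N K T B P X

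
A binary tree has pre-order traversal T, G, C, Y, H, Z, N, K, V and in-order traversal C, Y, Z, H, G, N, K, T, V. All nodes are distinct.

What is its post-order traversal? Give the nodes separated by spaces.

Z H Y C K N G V T

The first element of pre-order is the root; it splits in-order into left and right subtrees.
Root T: left subtree has 7 nodes {C, Y, Z, H, G, N, K}, right has 1 {V}.
  Root G: left subtree has 4 nodes {C, Y, Z, H}, right has 2 {N, K}.
    Root C: left subtree has 0 nodes { }, right has 3 {Y, Z, H}.
      Root Y: left subtree has 0 nodes { }, right has 2 {Z, H}.
        Root H: left subtree has 1 node {Z}, right has 0 { }.
    Root N: left subtree has 0 nodes { }, right has 1 {K}.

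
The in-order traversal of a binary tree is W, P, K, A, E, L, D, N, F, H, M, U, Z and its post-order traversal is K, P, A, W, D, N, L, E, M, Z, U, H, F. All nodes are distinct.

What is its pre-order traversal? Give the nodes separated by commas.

The last element of post-order is the root; it splits in-order into left and right subtrees.
Root F: left subtree has 8 nodes {W, P, K, A, E, L, D, N}, right has 4 {H, M, U, Z}.
  Root E: left subtree has 4 nodes {W, P, K, A}, right has 3 {L, D, N}.
    Root W: left subtree has 0 nodes { }, right has 3 {P, K, A}.
      Root A: left subtree has 2 nodes {P, K}, right has 0 { }.
        Root P: left subtree has 0 nodes { }, right has 1 {K}.
    Root L: left subtree has 0 nodes { }, right has 2 {D, N}.
      Root N: left subtree has 1 node {D}, right has 0 { }.
  Root H: left subtree has 0 nodes { }, right has 3 {M, U, Z}.
    Root U: left subtree has 1 node {M}, right has 1 {Z}.

F, E, W, A, P, K, L, N, D, H, U, M, Z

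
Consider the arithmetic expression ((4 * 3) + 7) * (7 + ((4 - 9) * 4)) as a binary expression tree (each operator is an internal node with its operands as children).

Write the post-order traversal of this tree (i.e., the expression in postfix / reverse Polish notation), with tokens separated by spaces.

4 3 * 7 + 7 4 9 - 4 * + *

Post-order on an expression tree gives postfix notation: for each operator, emit left operand, right operand, then the operator.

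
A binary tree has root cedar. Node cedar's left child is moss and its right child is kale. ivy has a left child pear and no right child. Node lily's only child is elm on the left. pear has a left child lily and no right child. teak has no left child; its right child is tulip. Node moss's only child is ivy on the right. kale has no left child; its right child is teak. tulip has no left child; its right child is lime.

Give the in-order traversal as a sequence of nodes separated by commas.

In-order visits the left subtree, then the node, then the right subtree.
At cedar: go left to moss.
  At moss: no left child.
  Visit moss.
  At moss: go right to ivy.
    At ivy: go left to pear.
      At pear: go left to lily.
        At lily: go left to elm.
          elm is a leaf — visit elm.
        Visit lily.
        At lily: no right child.
      Visit pear.
      At pear: no right child.
    Visit ivy.
    At ivy: no right child.
Visit cedar.
At cedar: go right to kale.
  At kale: no left child.
  Visit kale.
  At kale: go right to teak.
    At teak: no left child.
    Visit teak.
    At teak: go right to tulip.
      At tulip: no left child.
      Visit tulip.
      At tulip: go right to lime.
        lime is a leaf — visit lime.

moss, elm, lily, pear, ivy, cedar, kale, teak, tulip, lime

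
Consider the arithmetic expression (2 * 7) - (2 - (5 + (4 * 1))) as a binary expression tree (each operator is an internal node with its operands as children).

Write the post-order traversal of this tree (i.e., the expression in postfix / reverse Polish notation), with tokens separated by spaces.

2 7 * 2 5 4 1 * + - -

Post-order on an expression tree gives postfix notation: for each operator, emit left operand, right operand, then the operator.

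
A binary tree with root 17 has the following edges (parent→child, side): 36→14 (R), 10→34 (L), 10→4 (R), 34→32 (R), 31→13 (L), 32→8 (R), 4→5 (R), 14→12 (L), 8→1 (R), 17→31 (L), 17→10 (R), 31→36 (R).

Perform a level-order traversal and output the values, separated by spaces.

17 31 10 13 36 34 4 14 32 5 12 8 1

Level-order visits nodes level by level from the root, left to right within each level.
Level 0: 17
Level 1: 31, 10
Level 2: 13, 36, 34, 4
Level 3: 14, 32, 5
Level 4: 12, 8
Level 5: 1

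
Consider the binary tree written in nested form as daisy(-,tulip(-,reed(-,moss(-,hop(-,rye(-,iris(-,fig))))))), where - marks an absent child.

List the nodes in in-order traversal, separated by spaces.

In-order visits the left subtree, then the node, then the right subtree.
At daisy: no left child.
Visit daisy.
At daisy: go right to tulip.
  At tulip: no left child.
  Visit tulip.
  At tulip: go right to reed.
    At reed: no left child.
    Visit reed.
    At reed: go right to moss.
      At moss: no left child.
      Visit moss.
      At moss: go right to hop.
        At hop: no left child.
        Visit hop.
        At hop: go right to rye.
          At rye: no left child.
          Visit rye.
          At rye: go right to iris.
            At iris: no left child.
            Visit iris.
            At iris: go right to fig.
              fig is a leaf — visit fig.

daisy tulip reed moss hop rye iris fig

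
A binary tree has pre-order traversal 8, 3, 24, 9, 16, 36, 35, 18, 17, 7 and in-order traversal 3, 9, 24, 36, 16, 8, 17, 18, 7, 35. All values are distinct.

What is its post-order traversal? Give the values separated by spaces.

The first element of pre-order is the root; it splits in-order into left and right subtrees.
Root 8: left subtree has 5 nodes {3, 9, 24, 36, 16}, right has 4 {17, 18, 7, 35}.
  Root 3: left subtree has 0 nodes { }, right has 4 {9, 24, 36, 16}.
    Root 24: left subtree has 1 node {9}, right has 2 {36, 16}.
      Root 16: left subtree has 1 node {36}, right has 0 { }.
  Root 35: left subtree has 3 nodes {17, 18, 7}, right has 0 { }.
    Root 18: left subtree has 1 node {17}, right has 1 {7}.

9 36 16 24 3 17 7 18 35 8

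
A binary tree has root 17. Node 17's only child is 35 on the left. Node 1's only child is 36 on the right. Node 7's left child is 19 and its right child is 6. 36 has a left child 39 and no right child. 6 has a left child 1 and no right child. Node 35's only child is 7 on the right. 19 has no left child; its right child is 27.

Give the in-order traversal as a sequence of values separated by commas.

35, 19, 27, 7, 1, 39, 36, 6, 17

In-order visits the left subtree, then the node, then the right subtree.
At 17: go left to 35.
  At 35: no left child.
  Visit 35.
  At 35: go right to 7.
    At 7: go left to 19.
      At 19: no left child.
      Visit 19.
      At 19: go right to 27.
        27 is a leaf — visit 27.
    Visit 7.
    At 7: go right to 6.
      At 6: go left to 1.
        At 1: no left child.
        Visit 1.
        At 1: go right to 36.
          At 36: go left to 39.
            39 is a leaf — visit 39.
          Visit 36.
          At 36: no right child.
      Visit 6.
      At 6: no right child.
Visit 17.
At 17: no right child.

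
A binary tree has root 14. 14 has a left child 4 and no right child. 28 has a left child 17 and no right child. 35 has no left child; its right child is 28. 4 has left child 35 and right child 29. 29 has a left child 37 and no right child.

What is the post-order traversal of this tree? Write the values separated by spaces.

Post-order visits the left subtree, then the right subtree, then the node.
At 14: go left to 4.
  At 4: go left to 35.
    At 35: no left child.
    At 35: go right to 28.
      At 28: go left to 17.
        17 is a leaf — visit 17.
      At 28: no right child.
      Visit 28.
    Visit 35.
  At 4: go right to 29.
    At 29: go left to 37.
      37 is a leaf — visit 37.
    At 29: no right child.
    Visit 29.
  Visit 4.
At 14: no right child.
Visit 14.

17 28 35 37 29 4 14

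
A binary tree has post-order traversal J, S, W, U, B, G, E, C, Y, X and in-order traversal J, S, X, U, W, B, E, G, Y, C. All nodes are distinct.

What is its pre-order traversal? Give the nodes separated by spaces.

X S J Y E B U W G C

The last element of post-order is the root; it splits in-order into left and right subtrees.
Root X: left subtree has 2 nodes {J, S}, right has 7 {U, W, B, E, G, Y, C}.
  Root S: left subtree has 1 node {J}, right has 0 { }.
  Root Y: left subtree has 5 nodes {U, W, B, E, G}, right has 1 {C}.
    Root E: left subtree has 3 nodes {U, W, B}, right has 1 {G}.
      Root B: left subtree has 2 nodes {U, W}, right has 0 { }.
        Root U: left subtree has 0 nodes { }, right has 1 {W}.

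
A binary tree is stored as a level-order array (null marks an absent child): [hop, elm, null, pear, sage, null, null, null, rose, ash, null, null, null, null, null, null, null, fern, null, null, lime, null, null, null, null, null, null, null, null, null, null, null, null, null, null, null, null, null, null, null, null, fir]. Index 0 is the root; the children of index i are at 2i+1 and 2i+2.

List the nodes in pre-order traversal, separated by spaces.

Pre-order visits the node, then its left subtree, then its right subtree.
Visit hop.
At hop: go left to elm.
  Visit elm.
  At elm: go left to pear.
    Visit pear.
    At pear: no left child.
    At pear: go right to rose.
      Visit rose.
      At rose: go left to fern.
        fern is a leaf — visit fern.
      At rose: no right child.
  At elm: go right to sage.
    Visit sage.
    At sage: go left to ash.
      Visit ash.
      At ash: no left child.
      At ash: go right to lime.
        Visit lime.
        At lime: go left to fir.
          fir is a leaf — visit fir.
        At lime: no right child.
    At sage: no right child.
At hop: no right child.

hop elm pear rose fern sage ash lime fir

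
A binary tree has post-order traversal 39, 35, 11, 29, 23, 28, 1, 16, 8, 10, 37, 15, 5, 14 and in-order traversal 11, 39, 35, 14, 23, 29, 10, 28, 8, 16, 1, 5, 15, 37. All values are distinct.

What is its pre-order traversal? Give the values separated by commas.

The last element of post-order is the root; it splits in-order into left and right subtrees.
Root 14: left subtree has 3 nodes {11, 39, 35}, right has 10 {23, 29, 10, 28, 8, 16, 1, 5, 15, 37}.
  Root 11: left subtree has 0 nodes { }, right has 2 {39, 35}.
    Root 35: left subtree has 1 node {39}, right has 0 { }.
  Root 5: left subtree has 7 nodes {23, 29, 10, 28, 8, 16, 1}, right has 2 {15, 37}.
    Root 10: left subtree has 2 nodes {23, 29}, right has 4 {28, 8, 16, 1}.
      Root 23: left subtree has 0 nodes { }, right has 1 {29}.
      Root 8: left subtree has 1 node {28}, right has 2 {16, 1}.
        Root 16: left subtree has 0 nodes { }, right has 1 {1}.
    Root 15: left subtree has 0 nodes { }, right has 1 {37}.

14, 11, 35, 39, 5, 10, 23, 29, 8, 28, 16, 1, 15, 37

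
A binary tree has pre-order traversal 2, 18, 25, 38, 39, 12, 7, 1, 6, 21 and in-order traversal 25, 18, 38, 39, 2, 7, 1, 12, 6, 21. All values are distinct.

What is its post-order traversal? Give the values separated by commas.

The first element of pre-order is the root; it splits in-order into left and right subtrees.
Root 2: left subtree has 4 nodes {25, 18, 38, 39}, right has 5 {7, 1, 12, 6, 21}.
  Root 18: left subtree has 1 node {25}, right has 2 {38, 39}.
    Root 38: left subtree has 0 nodes { }, right has 1 {39}.
  Root 12: left subtree has 2 nodes {7, 1}, right has 2 {6, 21}.
    Root 7: left subtree has 0 nodes { }, right has 1 {1}.
    Root 6: left subtree has 0 nodes { }, right has 1 {21}.

25, 39, 38, 18, 1, 7, 21, 6, 12, 2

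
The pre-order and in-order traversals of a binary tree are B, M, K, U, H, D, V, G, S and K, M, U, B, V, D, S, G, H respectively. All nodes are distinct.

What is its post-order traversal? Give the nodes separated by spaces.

The first element of pre-order is the root; it splits in-order into left and right subtrees.
Root B: left subtree has 3 nodes {K, M, U}, right has 5 {V, D, S, G, H}.
  Root M: left subtree has 1 node {K}, right has 1 {U}.
  Root H: left subtree has 4 nodes {V, D, S, G}, right has 0 { }.
    Root D: left subtree has 1 node {V}, right has 2 {S, G}.
      Root G: left subtree has 1 node {S}, right has 0 { }.

K U M V S G D H B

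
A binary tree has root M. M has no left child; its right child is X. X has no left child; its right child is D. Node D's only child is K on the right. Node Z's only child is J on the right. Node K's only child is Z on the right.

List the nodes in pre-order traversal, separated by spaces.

Pre-order visits the node, then its left subtree, then its right subtree.
Visit M.
At M: no left child.
At M: go right to X.
  Visit X.
  At X: no left child.
  At X: go right to D.
    Visit D.
    At D: no left child.
    At D: go right to K.
      Visit K.
      At K: no left child.
      At K: go right to Z.
        Visit Z.
        At Z: no left child.
        At Z: go right to J.
          J is a leaf — visit J.

M X D K Z J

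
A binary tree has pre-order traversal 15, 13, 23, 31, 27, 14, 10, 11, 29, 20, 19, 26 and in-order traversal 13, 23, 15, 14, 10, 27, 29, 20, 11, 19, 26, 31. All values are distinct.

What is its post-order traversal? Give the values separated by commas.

The first element of pre-order is the root; it splits in-order into left and right subtrees.
Root 15: left subtree has 2 nodes {13, 23}, right has 9 {14, 10, 27, 29, 20, 11, 19, 26, 31}.
  Root 13: left subtree has 0 nodes { }, right has 1 {23}.
  Root 31: left subtree has 8 nodes {14, 10, 27, 29, 20, 11, 19, 26}, right has 0 { }.
    Root 27: left subtree has 2 nodes {14, 10}, right has 5 {29, 20, 11, 19, 26}.
      Root 14: left subtree has 0 nodes { }, right has 1 {10}.
      Root 11: left subtree has 2 nodes {29, 20}, right has 2 {19, 26}.
        Root 29: left subtree has 0 nodes { }, right has 1 {20}.
        Root 19: left subtree has 0 nodes { }, right has 1 {26}.

23, 13, 10, 14, 20, 29, 26, 19, 11, 27, 31, 15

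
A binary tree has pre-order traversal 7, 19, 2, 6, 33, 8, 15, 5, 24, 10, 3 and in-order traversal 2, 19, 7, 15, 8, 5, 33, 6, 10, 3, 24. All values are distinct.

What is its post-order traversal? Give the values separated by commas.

2, 19, 15, 5, 8, 33, 3, 10, 24, 6, 7

The first element of pre-order is the root; it splits in-order into left and right subtrees.
Root 7: left subtree has 2 nodes {2, 19}, right has 8 {15, 8, 5, 33, 6, 10, 3, 24}.
  Root 19: left subtree has 1 node {2}, right has 0 { }.
  Root 6: left subtree has 4 nodes {15, 8, 5, 33}, right has 3 {10, 3, 24}.
    Root 33: left subtree has 3 nodes {15, 8, 5}, right has 0 { }.
      Root 8: left subtree has 1 node {15}, right has 1 {5}.
    Root 24: left subtree has 2 nodes {10, 3}, right has 0 { }.
      Root 10: left subtree has 0 nodes { }, right has 1 {3}.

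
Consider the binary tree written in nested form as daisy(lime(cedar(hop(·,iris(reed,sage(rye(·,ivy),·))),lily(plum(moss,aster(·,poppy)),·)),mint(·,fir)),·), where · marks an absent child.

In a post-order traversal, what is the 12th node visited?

Post-order visits the left subtree, then the right subtree, then the node.
At daisy: go left to lime.
  At lime: go left to cedar.
    At cedar: go left to hop.
      At hop: no left child.
      At hop: go right to iris.
        At iris: go left to reed.
          reed is a leaf — visit reed.
        At iris: go right to sage.
          At sage: go left to rye.
            At rye: no left child.
            At rye: go right to ivy.
              ivy is a leaf — visit ivy.
            Visit rye.
          At sage: no right child.
          Visit sage.
        Visit iris.
      Visit hop.
    At cedar: go right to lily.
      At lily: go left to plum.
        At plum: go left to moss.
          moss is a leaf — visit moss.
        At plum: go right to aster.
          At aster: no left child.
          At aster: go right to poppy.
            poppy is a leaf — visit poppy.
          Visit aster.
        Visit plum.
      At lily: no right child.
      Visit lily.
    Visit cedar.
  At lime: go right to mint.
    At mint: no left child.
    At mint: go right to fir.
      fir is a leaf — visit fir.
    Visit mint.
  Visit lime.
At daisy: no right child.
Visit daisy.
Full post-order sequence: reed, ivy, rye, sage, iris, hop, moss, poppy, aster, plum, lily, cedar, fir, mint, lime, daisy.

cedar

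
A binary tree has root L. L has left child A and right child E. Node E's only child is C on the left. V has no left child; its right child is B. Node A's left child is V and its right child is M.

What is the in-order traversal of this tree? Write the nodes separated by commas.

V, B, A, M, L, C, E

In-order visits the left subtree, then the node, then the right subtree.
At L: go left to A.
  At A: go left to V.
    At V: no left child.
    Visit V.
    At V: go right to B.
      B is a leaf — visit B.
  Visit A.
  At A: go right to M.
    M is a leaf — visit M.
Visit L.
At L: go right to E.
  At E: go left to C.
    C is a leaf — visit C.
  Visit E.
  At E: no right child.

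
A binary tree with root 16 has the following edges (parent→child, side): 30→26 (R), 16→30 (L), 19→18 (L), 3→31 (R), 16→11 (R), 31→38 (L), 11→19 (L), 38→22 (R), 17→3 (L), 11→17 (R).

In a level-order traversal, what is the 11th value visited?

Level-order visits nodes level by level from the root, left to right within each level.
Level 0: 16
Level 1: 30, 11
Level 2: 26, 19, 17
Level 3: 18, 3
Level 4: 31
Level 5: 38
Level 6: 22
Full level-order sequence: 16, 30, 11, 26, 19, 17, 18, 3, 31, 38, 22.

22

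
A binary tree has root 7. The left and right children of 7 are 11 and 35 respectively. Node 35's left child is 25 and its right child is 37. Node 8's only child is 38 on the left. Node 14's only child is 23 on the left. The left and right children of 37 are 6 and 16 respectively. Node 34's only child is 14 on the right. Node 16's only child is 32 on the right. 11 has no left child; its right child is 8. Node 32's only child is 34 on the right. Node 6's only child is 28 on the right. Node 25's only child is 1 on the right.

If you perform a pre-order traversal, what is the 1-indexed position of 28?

10

Pre-order visits the node, then its left subtree, then its right subtree.
Visit 7.
At 7: go left to 11.
  Visit 11.
  At 11: no left child.
  At 11: go right to 8.
    Visit 8.
    At 8: go left to 38.
      38 is a leaf — visit 38.
    At 8: no right child.
At 7: go right to 35.
  Visit 35.
  At 35: go left to 25.
    Visit 25.
    At 25: no left child.
    At 25: go right to 1.
      1 is a leaf — visit 1.
  At 35: go right to 37.
    Visit 37.
    At 37: go left to 6.
      Visit 6.
      At 6: no left child.
      At 6: go right to 28.
        28 is a leaf — visit 28.
    At 37: go right to 16.
      Visit 16.
      At 16: no left child.
      At 16: go right to 32.
        Visit 32.
        At 32: no left child.
        At 32: go right to 34.
          Visit 34.
          At 34: no left child.
          At 34: go right to 14.
            Visit 14.
            At 14: go left to 23.
              23 is a leaf — visit 23.
            At 14: no right child.
Full pre-order sequence: 7, 11, 8, 38, 35, 25, 1, 37, 6, 28, 16, 32, 34, 14, 23.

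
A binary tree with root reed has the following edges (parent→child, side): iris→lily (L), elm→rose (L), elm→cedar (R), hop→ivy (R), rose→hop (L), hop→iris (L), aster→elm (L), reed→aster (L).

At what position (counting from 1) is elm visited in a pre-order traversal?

3

Pre-order visits the node, then its left subtree, then its right subtree.
Visit reed.
At reed: go left to aster.
  Visit aster.
  At aster: go left to elm.
    Visit elm.
    At elm: go left to rose.
      Visit rose.
      At rose: go left to hop.
        Visit hop.
        At hop: go left to iris.
          Visit iris.
          At iris: go left to lily.
            lily is a leaf — visit lily.
          At iris: no right child.
        At hop: go right to ivy.
          ivy is a leaf — visit ivy.
      At rose: no right child.
    At elm: go right to cedar.
      cedar is a leaf — visit cedar.
  At aster: no right child.
At reed: no right child.
Full pre-order sequence: reed, aster, elm, rose, hop, iris, lily, ivy, cedar.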